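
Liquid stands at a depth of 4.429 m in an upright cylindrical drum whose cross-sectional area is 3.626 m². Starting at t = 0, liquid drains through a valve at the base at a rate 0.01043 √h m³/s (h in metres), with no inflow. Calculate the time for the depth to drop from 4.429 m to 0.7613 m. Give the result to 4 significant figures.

856.6 s

With no inflow, A dh/dt = −0.01043 √h.
This is separable: 2 d(√h)/dt = −0.01043/A, so √h = √h₀ − (0.01043/(2A)) t.
t = 2A(√h₀ − √h)/0.01043 = 2·3.626·(√4.429 − √0.7613)/0.01043
  = 7.25200 × (2.10452 − 0.872525) / 0.01043 = 856.608 s.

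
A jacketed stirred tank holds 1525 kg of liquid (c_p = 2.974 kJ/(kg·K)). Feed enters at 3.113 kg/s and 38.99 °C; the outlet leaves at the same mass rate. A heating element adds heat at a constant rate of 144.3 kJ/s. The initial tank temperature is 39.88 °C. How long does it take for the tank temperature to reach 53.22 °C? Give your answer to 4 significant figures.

1167 s

M c_p dT/dt = ṁ c_p (T_in − T) + Q̇.
τ = M/ṁ = 489.881 s; T_ss = T_in + Q̇/(ṁ c_p) = 54.5764 °C.
T(t) = T_ss + (T₀ − T_ss) e^(−t/τ). Set T = 53.22:
e^(−t/τ) = (53.22 − 54.5764)/(39.88 − 54.5764) = 0.0922957
t = −489.881 · ln(0.0922957) = 1167.27 s.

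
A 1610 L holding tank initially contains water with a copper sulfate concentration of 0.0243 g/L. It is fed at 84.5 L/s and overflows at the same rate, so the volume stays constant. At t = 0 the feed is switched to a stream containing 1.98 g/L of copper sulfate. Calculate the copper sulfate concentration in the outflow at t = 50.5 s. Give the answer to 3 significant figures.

Mass balance on the solute (V constant): V dC/dt = Q(C_in − C).
Time constant τ = V/Q = 1610/84.5 = 19.053 s.
Solution: C(t) = C_in + (C₀ − C_in) e^(−t/τ).
C(50.5) = 1.98 + (0.0243 − 1.98)·e^(−50.5/19.053) = 1.98 + (-1.9557)·0.070618 = 1.8419 g/L.

1.84 g/L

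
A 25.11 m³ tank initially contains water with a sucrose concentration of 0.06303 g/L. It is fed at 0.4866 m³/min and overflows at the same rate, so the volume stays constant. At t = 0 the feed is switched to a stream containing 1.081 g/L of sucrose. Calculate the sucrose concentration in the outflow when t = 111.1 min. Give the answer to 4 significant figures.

Mass balance on the solute (V constant): V dC/dt = Q(C_in − C).
Rewrite as dC/dt + C/τ = C_in/τ, τ = V/Q = 51.6030 min.
Integrating: C(t) = C_in + (C₀ − C_in) e^(−t/τ).
C(111.1) = 1.081 + (0.06303 − 1.081)·e^(−111.1/51.6030) = 1.081 + (-1.01797)·0.116138 = 0.962775 g/L.

0.9628 g/L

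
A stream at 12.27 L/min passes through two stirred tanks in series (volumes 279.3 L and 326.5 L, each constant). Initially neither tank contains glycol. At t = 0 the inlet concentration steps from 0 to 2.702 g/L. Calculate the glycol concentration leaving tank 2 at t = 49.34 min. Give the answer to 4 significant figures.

1.605 g/L

Time constants: τᵢ = Vᵢ/Q for each well-mixed tank.
τ₁ = 279.3/12.27 = 22.7628 min; τ₂ = 326.5/12.27 = 26.6096 min.
Solving the cascade with C₁(0)=C₂(0)=0 gives C₂(t) = C_in[1 − (τ₁ e^(−t/τ₁) − τ₂ e^(−t/τ₂))/(τ₁ − τ₂)].
At t = 49.34: e^(−t/τ₁) = 0.114456, e^(−t/τ₂) = 0.156576.
C₂ = 2.702·[1 − (22.7628·0.114456 − 26.6096·0.156576)/(-3.84678)] = 2.702·0.594185 = 1.60549 g/L.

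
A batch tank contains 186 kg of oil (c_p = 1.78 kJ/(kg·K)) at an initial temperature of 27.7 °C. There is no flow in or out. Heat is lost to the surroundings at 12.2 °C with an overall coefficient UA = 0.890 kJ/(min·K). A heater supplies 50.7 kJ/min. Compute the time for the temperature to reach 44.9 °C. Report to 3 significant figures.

199 min

Lumped-capacitance energy balance: M c_p dT/dt = UA(T_amb − T) + Q̇.
τ = M c_p/UA = 372.00 min; T_ss = T_amb + Q̇/UA = 12.2 + 50.7/0.890 = 69.166 °C.
T(t) = T_ss + (T₀ − T_ss)e^(−t/τ); set T = 44.9:
t = −τ ln[(T − T_ss)/(T₀ − T_ss)] = −372.00 · ln(0.58521) = 199.31 min.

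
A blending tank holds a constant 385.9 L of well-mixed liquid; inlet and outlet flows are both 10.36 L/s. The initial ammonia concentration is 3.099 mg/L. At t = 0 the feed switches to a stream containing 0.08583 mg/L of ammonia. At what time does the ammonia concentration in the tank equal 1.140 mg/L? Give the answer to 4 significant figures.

Accumulation = in − out for the solute gives V dC/dt = Q(C_in − C), so τ = V/Q = 37.2490 s.
C(t) = C_in + (C₀ − C_in) e^(−t/τ). Set C = 1.140 and solve for t:
e^(−t/τ) = (C − C_in)/(C₀ − C_in) = (1.140 − 0.08583)/(3.099 − 0.08583) = 0.349854
t = −τ ln(…) = 37.2490 × 1.05024 = 39.1204 s.

39.12 s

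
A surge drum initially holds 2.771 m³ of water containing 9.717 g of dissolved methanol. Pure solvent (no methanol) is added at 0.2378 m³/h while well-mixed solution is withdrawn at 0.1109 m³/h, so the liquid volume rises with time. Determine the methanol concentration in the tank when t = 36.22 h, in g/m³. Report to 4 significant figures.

Let m(t) be the amount of methanol. Volume: V(t) = V₀ + (Q_in − Q_out) t = 2.771 + 0.126900 t; V(36.22) = 7.36732 m³.
Species balance (pure solvent in): dm/dt = −Q_out · m/V(t).
dm/m = −Q_out dt/(V₀ + 0.126900 t); integrating gives ln(m/m₀) = −(Q_out/(Q_in−Q_out)) ln(V/V₀).
m = m₀ (V₀/V)^(Q_out/(Q_in−Q_out)) = 9.717 × (2.771/7.36732)^(0.873916) = 4.13432 g.
C = m/V = 4.13432/7.36732 = 0.561170 g/m³.

0.5612 g/m³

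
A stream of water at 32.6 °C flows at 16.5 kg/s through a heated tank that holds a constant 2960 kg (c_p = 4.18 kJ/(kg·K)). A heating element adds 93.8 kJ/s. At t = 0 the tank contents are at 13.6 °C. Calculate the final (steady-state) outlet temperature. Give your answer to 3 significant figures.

M c_p dT/dt = ṁ c_p (T_in − T) + Q̇.
At steady state dT/dt = 0 ⇒ T_ss = T_in + Q̇/(ṁ c_p) = 32.6 + 93.8/(16.5·4.18) = 33.960 °C.

34.0 °C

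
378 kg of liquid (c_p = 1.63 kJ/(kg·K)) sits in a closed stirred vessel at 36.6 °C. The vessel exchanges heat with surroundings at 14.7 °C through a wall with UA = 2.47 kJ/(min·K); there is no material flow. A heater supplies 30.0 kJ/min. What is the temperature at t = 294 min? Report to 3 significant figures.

29.8 °C

Lumped-capacitance energy balance: M c_p dT/dt = UA(T_amb − T) + Q̇.
dT/dt = (T_ss − T)/τ with T_ss = T_amb + Q̇/UA = 14.7 + 30.0/2.47 = 26.846 °C, τ = M c_p/UA = 378·1.63/2.47 = 249.45 min.
This is linear first-order; T(t) = T_ss + (T₀ − T_ss) e^(−t/τ).
T(294) = 26.846 + (9.7543)·0.30771 = 29.847 °C.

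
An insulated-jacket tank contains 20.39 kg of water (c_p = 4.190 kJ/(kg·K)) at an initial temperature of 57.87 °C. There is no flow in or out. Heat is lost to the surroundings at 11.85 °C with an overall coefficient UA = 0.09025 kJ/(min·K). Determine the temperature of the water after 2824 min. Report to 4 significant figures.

14.18 °C

M c_p dT/dt = −UA(T − T_amb).
dT/dt = (T_ss − T)/τ with T_ss = T_amb = 11.8500 °C, τ = M c_p/UA = 20.39·4.190/0.09025 = 946.638 min.
T approaches T_ss exponentially: T(t) = T_ss + (T₀ − T_ss) e^(−t/τ).
T(2824) = 11.8500 + (46.0200)·0.0506312 = 14.1800 °C.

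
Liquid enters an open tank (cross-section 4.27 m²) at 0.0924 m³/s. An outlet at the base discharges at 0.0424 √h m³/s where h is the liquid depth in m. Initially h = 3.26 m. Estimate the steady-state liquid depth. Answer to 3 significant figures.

4.75 m

Level balance: A dh/dt = 0.0924 − 0.0424 √h. Setting dh/dt = 0:
Q_in = 0.0424 √h_ss ⇒ √h_ss = 0.0924/0.0424 = 2.1792.
h_ss = 2.1792² = 4.7491 m. (Since h₀ = 3.26 m < h_ss, the level will rise toward this value.)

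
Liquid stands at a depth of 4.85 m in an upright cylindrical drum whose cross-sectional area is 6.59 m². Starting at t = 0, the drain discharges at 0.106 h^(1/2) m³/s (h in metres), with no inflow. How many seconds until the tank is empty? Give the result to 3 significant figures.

A dh/dt = −Q_out = −0.106 √h.
This is separable: 2 d(√h)/dt = −0.106/A, so √h = √h₀ − (0.106/(2A)) t.
Set h = 0: 2√h₀ = (0.106/A) t_empty ⇒ t_empty = 2A√h₀/0.106.
t_empty = 2·6.59·√4.85/0.106 = 13.180·2.2023/0.106 = 273.83 s.

274 s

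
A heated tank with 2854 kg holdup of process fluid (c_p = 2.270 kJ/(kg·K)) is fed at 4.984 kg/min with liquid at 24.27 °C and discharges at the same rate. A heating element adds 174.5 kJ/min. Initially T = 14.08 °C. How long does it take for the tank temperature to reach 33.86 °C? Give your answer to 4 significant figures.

847.2 min

First-law balance (no shaft work): M c_p dT/dt = ṁ c_p (T_in − T) + 174.5.
τ = M/ṁ = 572.632 min; T_ss = T_in + Q̇/(ṁ c_p) = 39.6938 °C.
T(t) = T_ss + (T₀ − T_ss) e^(−t/τ). Set T = 33.86:
e^(−t/τ) = (33.86 − 39.6938)/(14.08 − 39.6938) = 0.227760
t = −572.632 · ln(0.227760) = 847.188 min.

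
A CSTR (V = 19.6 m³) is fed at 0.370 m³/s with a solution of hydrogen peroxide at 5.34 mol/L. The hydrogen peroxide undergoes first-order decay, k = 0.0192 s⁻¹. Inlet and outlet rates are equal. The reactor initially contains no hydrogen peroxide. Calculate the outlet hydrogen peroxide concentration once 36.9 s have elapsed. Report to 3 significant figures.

2.00 mol/L

Accumulation = in − out − consumed: V dC/dt = Q C_in − Q C − k V C.
dC/dt = (Q/V) C_in − (Q/V + k) C; effective rate a = Q/V + k = 0.018878 + 0.0192 = 0.038078 s⁻¹.
C_ss = Q C_in/(Q + kV) = 2.6474 mol/L; C(t) = C_ss + (C₀ − C_ss) e^(−a t).
C(36.9) = 2.6474 + (-2.6474)·e^(−0.038078·36.9) = 2.6474 + (-2.6474)·0.24535 = 1.9978 mol/L.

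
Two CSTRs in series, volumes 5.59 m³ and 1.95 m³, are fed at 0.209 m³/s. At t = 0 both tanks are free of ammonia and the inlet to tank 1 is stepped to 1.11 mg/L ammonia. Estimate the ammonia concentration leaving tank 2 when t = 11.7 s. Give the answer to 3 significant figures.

Time constants: τᵢ = Vᵢ/Q for each well-mixed tank.
τ₁ = 5.59/0.209 = 26.746 s; τ₂ = 1.95/0.209 = 9.3301 s.
Solving the cascade with C₁(0)=C₂(0)=0 gives C₂(t) = C_in[1 − (τ₁ e^(−t/τ₁) − τ₂ e^(−t/τ₂))/(τ₁ − τ₂)].
At t = 11.7: e^(−t/τ₁) = 0.64569, e^(−t/τ₂) = 0.28536.
C₂ = 1.11·[1 − (26.746·0.64569 − 9.3301·0.28536)/(17.416)] = 1.11·0.16128 = 0.17902 mg/L.

0.179 mg/L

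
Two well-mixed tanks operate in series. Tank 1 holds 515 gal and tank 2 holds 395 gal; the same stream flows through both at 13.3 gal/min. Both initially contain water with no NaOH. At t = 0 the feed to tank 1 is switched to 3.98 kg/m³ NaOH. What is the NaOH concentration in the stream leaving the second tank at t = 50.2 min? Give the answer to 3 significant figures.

Time constants: τᵢ = Vᵢ/Q for each well-mixed tank.
τ₁ = 515/13.3 = 38.722 min; τ₂ = 395/13.3 = 29.699 min.
Solving the cascade with C₁(0)=C₂(0)=0 gives C₂(t) = C_in[1 − (τ₁ e^(−t/τ₁) − τ₂ e^(−t/τ₂))/(τ₁ − τ₂)].
At t = 50.2: e^(−t/τ₁) = 0.27351, e^(−t/τ₂) = 0.18447.
C₂ = 3.98·[1 − (38.722·0.27351 − 29.699·0.18447)/(9.0226)] = 3.98·0.43341 = 1.7250 kg/m³.

1.72 kg/m³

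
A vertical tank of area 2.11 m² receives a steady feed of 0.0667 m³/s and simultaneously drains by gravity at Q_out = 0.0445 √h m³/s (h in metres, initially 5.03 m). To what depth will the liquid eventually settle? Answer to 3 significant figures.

Unsteady balance on liquid volume: A dh/dt = Q_in − 0.0445 √h. At steady state dh/dt = 0:
Q_in = 0.0445 √h_ss ⇒ √h_ss = 0.0667/0.0445 = 1.4989.
h_ss = 1.4989² = 2.2466 m. (Since h₀ = 5.03 m > h_ss, the level will fall toward this value.)

2.25 m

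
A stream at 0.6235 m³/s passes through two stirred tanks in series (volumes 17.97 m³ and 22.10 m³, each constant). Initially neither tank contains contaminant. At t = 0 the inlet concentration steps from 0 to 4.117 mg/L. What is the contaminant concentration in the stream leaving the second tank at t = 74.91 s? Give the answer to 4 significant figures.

2.787 mg/L

Time constants: τᵢ = Vᵢ/Q for each well-mixed tank.
τ₁ = 17.97/0.6235 = 28.8212 s; τ₂ = 22.10/0.6235 = 35.4451 s.
Tank 1: C₁ = C_in(1 − e^(−t/τ₁)). Tank 2 (τ₁ ≠ τ₂): C₂ = C_in[1 − (τ₁ e^(−t/τ₁) − τ₂ e^(−t/τ₂))/(τ₁ − τ₂)].
At t = 74.91: e^(−t/τ₁) = 0.0743381, e^(−t/τ₂) = 0.120825.
C₂ = 4.117·[1 − (28.8212·0.0743381 − 35.4451·0.120825)/(-6.62390)] = 4.117·0.676906 = 2.78682 mg/L.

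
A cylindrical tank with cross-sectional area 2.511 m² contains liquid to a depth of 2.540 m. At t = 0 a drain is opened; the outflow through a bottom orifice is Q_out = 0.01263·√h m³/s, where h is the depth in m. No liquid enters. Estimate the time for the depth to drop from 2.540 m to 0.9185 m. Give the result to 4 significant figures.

252.6 s

With no inflow, A dh/dt = −0.01263 √h.
Separate and integrate: 2(√h − √h₀) = −(0.01263/A) t.
t = 2A(√h₀ − √h)/0.01263 = 2·2.511·(√2.540 − √0.9185)/0.01263
  = 5.02200 × (1.59374 − 0.958384) / 0.01263 = 252.632 s.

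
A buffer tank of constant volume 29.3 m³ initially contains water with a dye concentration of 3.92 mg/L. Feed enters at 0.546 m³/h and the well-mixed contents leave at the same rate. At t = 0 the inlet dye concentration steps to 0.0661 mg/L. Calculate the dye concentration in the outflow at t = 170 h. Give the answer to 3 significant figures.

Mass balance on the solute (V constant): V dC/dt = Q(C_in − C).
Time constant τ = V/Q = 29.3/0.546 = 53.663 h.
C approaches C_in exponentially: C(t) = C_in + (C₀ − C_in) e^(−t/τ).
C(170) = 0.0661 + (3.92 − 0.0661)·e^(−170/53.663) = 0.0661 + (3.8539)·0.042091 = 0.22832 mg/L.

0.228 mg/L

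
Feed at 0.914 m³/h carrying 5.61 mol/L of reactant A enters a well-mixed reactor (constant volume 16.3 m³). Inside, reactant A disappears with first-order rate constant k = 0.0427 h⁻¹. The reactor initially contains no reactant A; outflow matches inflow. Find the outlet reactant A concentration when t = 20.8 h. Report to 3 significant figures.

2.78 mol/L

Accumulation = in − out − consumed: V dC/dt = Q C_in − Q C − k V C.
dC/dt = (Q/V) C_in − (Q/V + k) C; effective rate a = Q/V + k = 0.056074 + 0.0427 = 0.098774 h⁻¹.
C_ss = Q C_in/(Q + kV) = 3.1848 mol/L; C(t) = C_ss + (C₀ − C_ss) e^(−a t).
C(20.8) = 3.1848 + (-3.1848)·e^(−0.098774·20.8) = 3.1848 + (-3.1848)·0.12816 = 2.7766 mol/L.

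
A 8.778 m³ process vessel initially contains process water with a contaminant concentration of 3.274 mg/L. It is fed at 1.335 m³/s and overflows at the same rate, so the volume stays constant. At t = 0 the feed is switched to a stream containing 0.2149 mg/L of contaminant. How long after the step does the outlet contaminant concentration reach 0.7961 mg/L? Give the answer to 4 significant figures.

Species balance: V dC/dt = Q(C_in − C) ⇒ τ = V/Q = 6.57528 s.
C(t) = C_in + (C₀ − C_in) e^(−t/τ). Set C = 0.7961 and solve for t:
e^(−t/τ) = (C − C_in)/(C₀ − C_in) = (0.7961 − 0.2149)/(3.274 − 0.2149) = 0.189991
t = −τ ln(…) = 6.57528 × 1.66078 = 10.9201 s.

10.92 s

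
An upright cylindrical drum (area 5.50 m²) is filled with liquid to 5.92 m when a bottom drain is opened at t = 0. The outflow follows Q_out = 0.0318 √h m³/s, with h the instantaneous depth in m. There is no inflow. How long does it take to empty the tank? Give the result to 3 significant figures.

A dh/dt = −Q_out = −0.0318 √h.
∫ h^(−1/2) dh = −(0.0318/A) ∫ dt, giving 2√h = 2√h₀ − (0.0318/A) t.
Set h = 0: 2√h₀ = (0.0318/A) t_empty ⇒ t_empty = 2A√h₀/0.0318.
t_empty = 2·5.50·√5.92/0.0318 = 11.000·2.4331/0.0318 = 841.64 s.

842 s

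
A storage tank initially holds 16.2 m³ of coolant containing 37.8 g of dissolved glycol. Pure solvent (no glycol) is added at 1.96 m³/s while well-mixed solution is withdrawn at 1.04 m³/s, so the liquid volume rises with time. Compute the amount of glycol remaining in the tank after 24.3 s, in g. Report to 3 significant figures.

14.2 g

Total volume: dV/dt = Q_in − Q_out = 0.92000 m³/s, so V(t) = 16.2 + 0.92000 t and V(24.3) = 38.556 m³.
No glycol enters, so dm/dt = −Q_out · (m/V).
Separate: dm/m = −Q_out dt/V(t) ⇒ ln(m/m₀) = −(Q_out/(Q_in−Q_out)) ln(V/V₀).
m = m₀ (V₀/V)^(Q_out/(Q_in−Q_out)) = 37.8 × (16.2/38.556)^(1.1304) = 14.184 g.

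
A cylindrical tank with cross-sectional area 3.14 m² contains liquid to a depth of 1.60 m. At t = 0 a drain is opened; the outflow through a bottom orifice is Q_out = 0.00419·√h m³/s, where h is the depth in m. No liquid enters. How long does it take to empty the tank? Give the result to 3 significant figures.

With no inflow, A dh/dt = −0.00419 √h.
Separate and integrate: 2(√h − √h₀) = −(0.00419/A) t.
Tank is empty when √h = 0: t_empty = 2A√h₀/0.00419.
t_empty = 2·3.14·√1.60/0.00419 = 6.2800·1.2649/0.00419 = 1895.9 s.

1900 s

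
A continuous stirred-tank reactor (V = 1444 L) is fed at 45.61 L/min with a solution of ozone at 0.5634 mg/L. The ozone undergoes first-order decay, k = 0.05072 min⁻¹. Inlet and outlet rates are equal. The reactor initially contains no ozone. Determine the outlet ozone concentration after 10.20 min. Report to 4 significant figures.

Species balance: V dC/dt = Q C_in − Q C − k V C.
This is linear with rate a = Q/V + k = 0.0823059 min⁻¹.
C_ss = Q C_in/(Q + kV) = 0.216212 mg/L; C(t) = C_ss + (C₀ − C_ss) e^(−a t).
C(10.20) = 0.216212 + (-0.216212)·e^(−0.0823059·10.20) = 0.216212 + (-0.216212)·0.431918 = 0.122826 mg/L.

0.1228 mg/L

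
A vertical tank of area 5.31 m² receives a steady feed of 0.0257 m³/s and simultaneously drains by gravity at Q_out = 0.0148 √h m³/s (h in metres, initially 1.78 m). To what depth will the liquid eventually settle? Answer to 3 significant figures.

3.02 m

Accumulation of liquid (constant cross-section A): A dh/dt = Q_in − 0.0148 √h. At steady state dh/dt = 0:
Q_in = 0.0148 √h_ss ⇒ √h_ss = 0.0257/0.0148 = 1.7365.
h_ss = 1.7365² = 3.0154 m. (Since h₀ = 1.78 m < h_ss, the level will rise toward this value.)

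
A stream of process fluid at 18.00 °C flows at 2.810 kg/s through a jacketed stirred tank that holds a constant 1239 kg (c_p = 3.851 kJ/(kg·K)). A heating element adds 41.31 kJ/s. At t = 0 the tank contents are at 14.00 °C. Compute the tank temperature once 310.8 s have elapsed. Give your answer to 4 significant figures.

17.95 °C

Unsteady energy balance on the tank contents: M c_p dT/dt = ṁ c_p (T_in − T) + 41.31.
τ = M/ṁ = 440.925 s; T_ss = T_in + Q̇/(ṁ c_p) = 18.00 + 41.31/(2.810·3.851) = 21.8175 °C.
Solution: T(t) = T_ss + (T₀ − T_ss) e^(−t/τ).
T(310.8) = 21.8175 + (-7.81747)·e^(−310.8/440.925) = 21.8175 + (-7.81747)·0.494167 = 17.9543 °C.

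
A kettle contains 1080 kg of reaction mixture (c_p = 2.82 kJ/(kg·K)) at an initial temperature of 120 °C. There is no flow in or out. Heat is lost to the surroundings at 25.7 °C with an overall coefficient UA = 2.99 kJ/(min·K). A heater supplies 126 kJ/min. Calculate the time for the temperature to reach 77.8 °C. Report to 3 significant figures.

1690 min

M c_p dT/dt = −UA(T − T_amb) + Q̇.
τ = M c_p/UA = 1018.6 min; T_ss = T_amb + Q̇/UA = 25.7 + 126/2.99 = 67.840 °C.
T(t) = T_ss + (T₀ − T_ss)e^(−t/τ); set T = 77.8:
t = −τ ln[(T − T_ss)/(T₀ − T_ss)] = −1018.6 · ln(0.19094) = 1686.6 min.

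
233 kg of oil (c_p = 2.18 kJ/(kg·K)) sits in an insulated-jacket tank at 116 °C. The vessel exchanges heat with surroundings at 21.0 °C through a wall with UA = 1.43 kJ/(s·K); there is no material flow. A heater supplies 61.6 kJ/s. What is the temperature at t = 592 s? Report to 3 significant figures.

73.9 °C

Unsteady energy balance on the tank contents: M c_p dT/dt = −UA(T − T_amb) + Q̇.
dT/dt = (T_ss − T)/τ with T_ss = T_amb + Q̇/UA = 21.0 + 61.6/1.43 = 64.077 °C, τ = M c_p/UA = 233·2.18/1.43 = 355.20 s.
Solution: T(t) = T_ss + (T₀ − T_ss) e^(−t/τ).
T(592) = 64.077 + (51.923)·0.18888 = 73.884 °C.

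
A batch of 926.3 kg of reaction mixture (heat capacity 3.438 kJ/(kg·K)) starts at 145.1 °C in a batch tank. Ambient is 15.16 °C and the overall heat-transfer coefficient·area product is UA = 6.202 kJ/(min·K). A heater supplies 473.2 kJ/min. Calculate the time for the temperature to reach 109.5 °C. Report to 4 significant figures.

559.5 min

M c_p dT/dt = −UA(T − T_amb) + Q̇.
τ = M c_p/UA = 513.483 min; T_ss = T_amb + Q̇/UA = 15.16 + 473.2/6.202 = 91.4580 °C.
T(t) = T_ss + (T₀ − T_ss)e^(−t/τ); set T = 109.5:
t = −τ ln[(T − T_ss)/(T₀ − T_ss)] = −513.483 · ln(0.336341) = 559.505 min.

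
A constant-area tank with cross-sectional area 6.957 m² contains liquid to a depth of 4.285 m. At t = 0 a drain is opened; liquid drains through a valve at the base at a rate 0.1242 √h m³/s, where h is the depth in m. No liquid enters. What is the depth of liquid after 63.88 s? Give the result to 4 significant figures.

2.249 m

A dh/dt = −Q_out = −0.1242 √h.
This is separable: 2 d(√h)/dt = −0.1242/A, so √h = √h₀ − (0.1242/(2A)) t.
√h = √4.285 − 0.1242·63.88/(2·6.957) = 2.07002 − 0.570210 = 1.49981.
h = 1.49981² = 2.24944 m.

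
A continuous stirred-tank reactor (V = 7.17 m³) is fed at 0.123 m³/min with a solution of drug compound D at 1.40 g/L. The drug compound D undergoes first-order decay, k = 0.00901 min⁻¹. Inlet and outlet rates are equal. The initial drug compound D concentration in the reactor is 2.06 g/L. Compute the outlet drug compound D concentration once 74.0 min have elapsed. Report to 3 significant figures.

V dC/dt = Q(C_in − C) − k V C.
dC/dt = (Q/V) C_in − (Q/V + k) C; effective rate a = Q/V + k = 0.017155 + 0.00901 = 0.026165 min⁻¹.
C_ss = Q C_in/(Q + kV) = 0.91790 g/L; C(t) = C_ss + (C₀ − C_ss) e^(−a t).
C(74.0) = 0.91790 + (1.1421)·e^(−0.026165·74.0) = 0.91790 + (1.1421)·0.14425 = 1.0827 g/L.

1.08 g/L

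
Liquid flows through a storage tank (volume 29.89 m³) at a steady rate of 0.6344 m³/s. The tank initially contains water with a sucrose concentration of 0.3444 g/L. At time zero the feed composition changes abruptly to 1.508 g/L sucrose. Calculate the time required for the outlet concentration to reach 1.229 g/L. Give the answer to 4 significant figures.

67.28 s

Species balance: V dC/dt = Q(C_in − C) ⇒ τ = V/Q = 47.1154 s.
C(t) = C_in + (C₀ − C_in) e^(−t/τ). Set C = 1.229 and solve for t:
e^(−t/τ) = (C − C_in)/(C₀ − C_in) = (1.229 − 1.508)/(0.3444 − 1.508) = 0.239773
t = −τ ln(…) = 47.1154 × 1.42806 = 67.2837 s.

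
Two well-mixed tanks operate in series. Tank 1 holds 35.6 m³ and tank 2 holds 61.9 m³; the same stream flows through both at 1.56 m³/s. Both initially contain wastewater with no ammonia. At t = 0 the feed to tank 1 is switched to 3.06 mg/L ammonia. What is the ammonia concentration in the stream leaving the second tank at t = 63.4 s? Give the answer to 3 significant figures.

1.86 mg/L

Each tank obeys Vᵢ dCᵢ/dt = Q(Cᵢ₋₁ − Cᵢ), so τᵢ = Vᵢ/Q.
τ₁ = 35.6/1.56 = 22.821 s; τ₂ = 61.9/1.56 = 39.679 s.
Tank 1: C₁ = C_in(1 − e^(−t/τ₁)). Tank 2 (τ₁ ≠ τ₂): C₂ = C_in[1 − (τ₁ e^(−t/τ₁) − τ₂ e^(−t/τ₂))/(τ₁ − τ₂)].
At t = 63.4: e^(−t/τ₁) = 0.062150, e^(−t/τ₂) = 0.20234.
C₂ = 3.06·[1 − (22.821·0.062150 − 39.679·0.20234)/(-16.859)] = 3.06·0.60790 = 1.8602 mg/L.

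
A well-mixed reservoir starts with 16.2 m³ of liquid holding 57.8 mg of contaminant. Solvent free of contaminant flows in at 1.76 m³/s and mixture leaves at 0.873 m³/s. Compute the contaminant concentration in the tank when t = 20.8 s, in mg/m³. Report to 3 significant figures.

0.789 mg/m³

Let m(t) be the amount of contaminant. Volume: V(t) = V₀ + (Q_in − Q_out) t = 16.2 + 0.88700 t; V(20.8) = 34.650 m³.
No contaminant enters, so dm/dt = −Q_out · (m/V).
dm/m = −Q_out dt/(V₀ + 0.88700 t); integrating gives ln(m/m₀) = −(Q_out/(Q_in−Q_out)) ln(V/V₀).
m = m₀ (V₀/V)^(Q_out/(Q_in−Q_out)) = 57.8 × (16.2/34.650)^(0.98422) = 27.350 mg.
C = m/V = 27.350/34.650 = 0.78933 mg/m³.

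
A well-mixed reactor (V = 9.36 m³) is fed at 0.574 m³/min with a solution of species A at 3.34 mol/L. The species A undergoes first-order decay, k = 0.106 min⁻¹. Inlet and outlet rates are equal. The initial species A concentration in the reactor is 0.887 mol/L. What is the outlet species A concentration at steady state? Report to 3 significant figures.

1.22 mol/L

V dC/dt = Q(C_in − C) − k V C.
Steady state (dC/dt = 0): C_ss = Q C_in/(Q + kV) = C_in/(1 + kV/Q).
C_ss = 0.574·3.34/(0.574 + 0.106·9.36) = 1.9172/1.5662 = 1.2241 mol/L.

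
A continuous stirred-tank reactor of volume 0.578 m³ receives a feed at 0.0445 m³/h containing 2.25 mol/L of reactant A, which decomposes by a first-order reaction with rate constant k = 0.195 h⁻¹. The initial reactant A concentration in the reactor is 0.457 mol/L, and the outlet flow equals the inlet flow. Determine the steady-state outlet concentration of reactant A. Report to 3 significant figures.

Accumulation = in − out − consumed: V dC/dt = Q C_in − Q C − k V C.
At steady state: 0 = Q C_in − (Q + kV) C_ss, so C_ss = Q C_in/(Q + kV).
C_ss = 0.0445·2.25/(0.0445 + 0.195·0.578) = 0.10012/0.15721 = 0.63689 mol/L.

0.637 mol/L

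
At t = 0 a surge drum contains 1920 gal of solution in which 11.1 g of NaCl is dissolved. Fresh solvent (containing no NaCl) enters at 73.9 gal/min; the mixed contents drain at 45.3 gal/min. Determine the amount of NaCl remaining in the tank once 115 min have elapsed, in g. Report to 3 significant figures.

Let m(t) be the amount of NaCl. Volume: V(t) = V₀ + (Q_in − Q_out) t = 1920 + 28.600 t; V(115) = 5209.0 gal.
Solute balance: dm/dt = 0 − Q_out C = −Q_out m/V(t).
dm/m = −Q_out dt/(V₀ + 28.600 t); integrating gives ln(m/m₀) = −(Q_out/(Q_in−Q_out)) ln(V/V₀).
m = m₀ (V₀/V)^(Q_out/(Q_in−Q_out)) = 11.1 × (1920/5209.0)^(1.5839) = 2.2844 g.

2.28 g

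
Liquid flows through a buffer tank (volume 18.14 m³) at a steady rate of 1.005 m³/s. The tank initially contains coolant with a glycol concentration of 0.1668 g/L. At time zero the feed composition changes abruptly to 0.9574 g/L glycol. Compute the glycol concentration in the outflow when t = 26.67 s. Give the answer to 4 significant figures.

Mass balance on the solute (V constant): V dC/dt = Q(C_in − C).
Time constant τ = V/Q = 18.14/1.005 = 18.0498 s.
This is linear first-order; C(t) = C_in + (C₀ − C_in) e^(−t/τ).
C(26.67) = 0.9574 + (0.1668 − 0.9574)·e^(−26.67/18.0498) = 0.9574 + (-0.790600)·0.228189 = 0.776994 g/L.

0.7770 g/L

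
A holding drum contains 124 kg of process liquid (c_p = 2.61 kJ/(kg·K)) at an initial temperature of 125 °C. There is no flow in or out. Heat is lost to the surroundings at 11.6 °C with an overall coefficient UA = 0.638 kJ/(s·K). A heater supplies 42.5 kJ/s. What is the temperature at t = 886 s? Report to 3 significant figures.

Energy balance: M c_p dT/dt = −UA(T − T_amb) + Q̇.
dT/dt = (T_ss − T)/τ with T_ss = T_amb + Q̇/UA = 11.6 + 42.5/0.638 = 78.214 °C, τ = M c_p/UA = 124·2.61/0.638 = 507.27 s.
T approaches T_ss exponentially: T(t) = T_ss + (T₀ − T_ss) e^(−t/τ).
T(886) = 78.214 + (46.786)·0.17437 = 86.372 °C.

86.4 °C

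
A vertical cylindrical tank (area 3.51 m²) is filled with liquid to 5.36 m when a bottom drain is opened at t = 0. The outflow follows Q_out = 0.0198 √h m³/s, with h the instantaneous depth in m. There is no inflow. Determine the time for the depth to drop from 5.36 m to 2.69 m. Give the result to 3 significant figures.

239 s

A dh/dt = −Q_out = −0.0198 √h.
∫ h^(−1/2) dh = −(0.0198/A) ∫ dt, giving 2√h = 2√h₀ − (0.0198/A) t.
t = 2A(√h₀ − √h)/0.0198 = 2·3.51·(√5.36 − √2.69)/0.0198
  = 7.0200 × (2.3152 − 1.6401) / 0.0198 = 239.33 s.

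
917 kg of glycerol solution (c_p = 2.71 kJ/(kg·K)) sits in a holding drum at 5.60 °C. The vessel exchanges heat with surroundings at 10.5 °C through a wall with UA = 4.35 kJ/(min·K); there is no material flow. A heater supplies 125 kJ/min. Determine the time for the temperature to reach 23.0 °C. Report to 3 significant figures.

Lumped-capacitance energy balance: M c_p dT/dt = UA(T_amb − T) + Q̇.
τ = M c_p/UA = 571.28 min; T_ss = T_amb + Q̇/UA = 10.5 + 125/4.35 = 39.236 °C.
T(t) = T_ss + (T₀ − T_ss)e^(−t/τ); set T = 23.0:
t = −τ ln[(T − T_ss)/(T₀ − T_ss)] = −571.28 · ln(0.48269) = 416.11 min.

416 min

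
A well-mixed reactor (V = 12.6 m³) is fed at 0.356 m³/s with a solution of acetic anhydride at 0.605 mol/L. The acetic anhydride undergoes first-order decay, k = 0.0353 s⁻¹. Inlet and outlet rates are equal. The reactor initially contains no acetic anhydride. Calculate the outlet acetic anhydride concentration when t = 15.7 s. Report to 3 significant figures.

Species balance: V dC/dt = Q C_in − Q C − k V C.
This is linear with rate a = Q/V + k = 0.063554 s⁻¹.
C_ss = Q C_in/(Q + kV) = 0.26896 mol/L; C(t) = C_ss + (C₀ − C_ss) e^(−a t).
C(15.7) = 0.26896 + (-0.26896)·e^(−0.063554·15.7) = 0.26896 + (-0.26896)·0.36869 = 0.16980 mol/L.

0.170 mol/L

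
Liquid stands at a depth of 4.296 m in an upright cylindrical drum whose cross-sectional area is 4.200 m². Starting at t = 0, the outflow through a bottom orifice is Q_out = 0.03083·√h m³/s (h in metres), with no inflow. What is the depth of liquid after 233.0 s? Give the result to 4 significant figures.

1.482 m

With no inflow, A dh/dt = −0.03083 √h.
∫ h^(−1/2) dh = −(0.03083/A) ∫ dt, giving 2√h = 2√h₀ − (0.03083/A) t.
√h = √4.296 − 0.03083·233.0/(2·4.200) = 2.07268 − 0.855165 = 1.21751.
h = 1.21751² = 1.48234 m.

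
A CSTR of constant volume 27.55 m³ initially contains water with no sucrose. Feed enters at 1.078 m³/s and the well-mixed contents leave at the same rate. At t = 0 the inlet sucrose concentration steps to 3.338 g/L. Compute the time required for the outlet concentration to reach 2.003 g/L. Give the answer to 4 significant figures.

Species balance: V dC/dt = Q(C_in − C) ⇒ τ = V/Q = 25.5566 s.
C(t) = C_in + (C₀ − C_in) e^(−t/τ). Set C = 2.003 and solve for t:
e^(−t/τ) = (C − C_in)/(C₀ − C_in) = (2.003 − 3.338)/(0 − 3.338) = 0.399940
t = −τ ln(…) = 25.5566 × 0.916441 = 23.4211 s.

23.42 s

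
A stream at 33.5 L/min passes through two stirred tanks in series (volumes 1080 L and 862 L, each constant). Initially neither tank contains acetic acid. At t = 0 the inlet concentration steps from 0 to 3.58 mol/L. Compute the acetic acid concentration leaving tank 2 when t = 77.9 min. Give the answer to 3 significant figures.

Time constants: τᵢ = Vᵢ/Q for each well-mixed tank.
τ₁ = 1080/33.5 = 32.239 min; τ₂ = 862/33.5 = 25.731 min.
Solving the cascade with C₁(0)=C₂(0)=0 gives C₂(t) = C_in[1 − (τ₁ e^(−t/τ₁) − τ₂ e^(−t/τ₂))/(τ₁ − τ₂)].
At t = 77.9: e^(−t/τ₁) = 0.089247, e^(−t/τ₂) = 0.048440.
C₂ = 3.58·[1 − (32.239·0.089247 − 25.731·0.048440)/(6.5075)] = 3.58·0.74939 = 2.6828 mol/L.

2.68 mol/L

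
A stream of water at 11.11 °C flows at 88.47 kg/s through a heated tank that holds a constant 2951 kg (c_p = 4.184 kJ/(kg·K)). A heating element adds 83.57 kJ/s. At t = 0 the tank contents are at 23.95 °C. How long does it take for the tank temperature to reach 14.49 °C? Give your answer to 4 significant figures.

46.23 s

M c_p dT/dt = ṁ c_p (T_in − T) + Q̇.
τ = M/ṁ = 33.3559 s; T_ss = T_in + Q̇/(ṁ c_p) = 11.3358 °C.
T(t) = T_ss + (T₀ − T_ss) e^(−t/τ). Set T = 14.49:
e^(−t/τ) = (14.49 − 11.3358)/(23.95 − 11.3358) = 0.250053
t = −33.3559 · ln(0.250053) = 46.2340 s.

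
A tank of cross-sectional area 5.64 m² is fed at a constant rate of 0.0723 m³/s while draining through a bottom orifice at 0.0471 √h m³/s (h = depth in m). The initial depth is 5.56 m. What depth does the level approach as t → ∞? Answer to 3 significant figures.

2.36 m

Level balance: A dh/dt = 0.0723 − 0.0471 √h. Setting dh/dt = 0:
Q_in = 0.0471 √h_ss ⇒ √h_ss = 0.0723/0.0471 = 1.5350.
h_ss = 1.5350² = 2.3563 m. (Since h₀ = 5.56 m > h_ss, the level will fall toward this value.)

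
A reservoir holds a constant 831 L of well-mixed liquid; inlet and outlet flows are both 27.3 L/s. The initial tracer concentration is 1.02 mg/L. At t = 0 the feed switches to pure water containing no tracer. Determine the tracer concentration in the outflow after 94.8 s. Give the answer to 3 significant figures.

Unsteady species balance (constant V, well mixed): V dC/dt = Q(C_in − C).
So dC/dt = (C_in − C)/τ with τ = V/Q = 831/27.3 = 30.440 s.
Solution: C(t) = C_in + (C₀ − C_in) e^(−t/τ).
C(94.8) = 0 + (1.02 − 0)·e^(−94.8/30.440) = 0 + (1.0200)·0.044407 = 0.045295 mg/L.

0.0453 mg/L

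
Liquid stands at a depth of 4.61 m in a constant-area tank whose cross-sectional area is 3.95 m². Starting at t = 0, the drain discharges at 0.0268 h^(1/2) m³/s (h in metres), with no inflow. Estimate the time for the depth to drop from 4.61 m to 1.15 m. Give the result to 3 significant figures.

317 s

With no inflow, A dh/dt = −0.0268 √h.
∫ h^(−1/2) dh = −(0.0268/A) ∫ dt, giving 2√h = 2√h₀ − (0.0268/A) t.
t = 2A(√h₀ − √h)/0.0268 = 2·3.95·(√4.61 − √1.15)/0.0268
  = 7.9000 × (2.1471 − 1.0724) / 0.0268 = 316.80 s.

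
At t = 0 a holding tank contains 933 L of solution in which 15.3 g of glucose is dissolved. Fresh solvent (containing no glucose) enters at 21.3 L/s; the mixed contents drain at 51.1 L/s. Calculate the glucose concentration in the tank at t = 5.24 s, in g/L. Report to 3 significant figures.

0.0144 g/L

Total volume: dV/dt = Q_in − Q_out = -29.800 L/s, so V(t) = 933 − 29.800 t and V(5.24) = 776.85 L.
Solute balance: dm/dt = 0 − Q_out C = −Q_out m/V(t).
dm/m = −Q_out dt/(V₀ − 29.800 t); integrating gives ln(m/m₀) = −(Q_out/(Q_in−Q_out)) ln(V/V₀).
m = m₀ (V₀/V)^(Q_out/(Q_in−Q_out)) = 15.3 × (933/776.85)^(-1.7148) = 11.176 g.
C = m/V = 11.176/776.85 = 0.014386 g/L.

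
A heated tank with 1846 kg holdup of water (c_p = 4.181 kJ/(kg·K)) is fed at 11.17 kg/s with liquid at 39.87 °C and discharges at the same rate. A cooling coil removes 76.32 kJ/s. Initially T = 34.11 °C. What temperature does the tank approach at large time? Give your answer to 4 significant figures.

38.24 °C

M c_p dT/dt = ṁ c_p (T_in − T) − Q̇.
At steady state dT/dt = 0 ⇒ T_ss = T_in − Q̇/(ṁ c_p) = 39.87 − 76.32/(11.17·4.181) = 38.2358 °C.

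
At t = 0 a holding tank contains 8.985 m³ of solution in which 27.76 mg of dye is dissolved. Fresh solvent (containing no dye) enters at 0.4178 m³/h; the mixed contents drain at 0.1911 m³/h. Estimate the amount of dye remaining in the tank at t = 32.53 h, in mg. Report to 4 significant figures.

16.75 mg

Total volume: dV/dt = Q_in − Q_out = 0.226700 m³/h, so V(t) = 8.985 + 0.226700 t and V(32.53) = 16.3596 m³.
Solute balance: dm/dt = 0 − Q_out C = −Q_out m/V(t).
dm/m = −Q_out dt/(V₀ + 0.226700 t); integrating gives ln(m/m₀) = −(Q_out/(Q_in−Q_out)) ln(V/V₀).
m = m₀ (V₀/V)^(Q_out/(Q_in−Q_out)) = 27.76 × (8.985/16.3596)^(0.842964) = 16.7508 mg.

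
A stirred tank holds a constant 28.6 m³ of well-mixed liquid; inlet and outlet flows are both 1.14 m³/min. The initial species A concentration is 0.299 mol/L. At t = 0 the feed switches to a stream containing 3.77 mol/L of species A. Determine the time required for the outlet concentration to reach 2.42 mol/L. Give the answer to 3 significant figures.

23.7 min

Species balance: V dC/dt = Q(C_in − C) ⇒ τ = V/Q = 25.088 min.
C(t) = C_in + (C₀ − C_in) e^(−t/τ). Set C = 2.42 and solve for t:
e^(−t/τ) = (C − C_in)/(C₀ − C_in) = (2.42 − 3.77)/(0.299 − 3.77) = 0.38894
t = −τ ln(…) = 25.088 × 0.94434 = 23.691 min.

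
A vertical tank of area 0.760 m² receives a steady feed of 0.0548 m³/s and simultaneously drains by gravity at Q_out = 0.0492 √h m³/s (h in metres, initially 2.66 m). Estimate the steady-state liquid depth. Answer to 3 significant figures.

1.24 m

Level balance: A dh/dt = 0.0548 − 0.0492 √h. Setting dh/dt = 0:
Q_in = 0.0492 √h_ss ⇒ √h_ss = 0.0548/0.0492 = 1.1138.
h_ss = 1.1138² = 1.2406 m. (Since h₀ = 2.66 m > h_ss, the level will fall toward this value.)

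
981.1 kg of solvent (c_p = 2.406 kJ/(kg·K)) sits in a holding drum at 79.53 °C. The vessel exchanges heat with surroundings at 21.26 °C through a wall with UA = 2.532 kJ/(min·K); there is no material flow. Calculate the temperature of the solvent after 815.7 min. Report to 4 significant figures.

45.55 °C

Lumped-capacitance energy balance: M c_p dT/dt = UA(T_amb − T).
dT/dt = (T_ss − T)/τ with T_ss = T_amb = 21.2600 °C, τ = M c_p/UA = 981.1·2.406/2.532 = 932.277 min.
T approaches T_ss exponentially: T(t) = T_ss + (T₀ − T_ss) e^(−t/τ).
T(815.7) = 21.2600 + (58.2700)·0.416881 = 45.5517 °C.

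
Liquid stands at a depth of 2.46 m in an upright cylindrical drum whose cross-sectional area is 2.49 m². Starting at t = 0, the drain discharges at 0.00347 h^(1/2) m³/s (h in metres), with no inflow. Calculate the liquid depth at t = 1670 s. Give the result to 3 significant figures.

Unsteady balance on liquid volume: A dh/dt = −0.00347 √h.
∫ h^(−1/2) dh = −(0.00347/A) ∫ dt, giving 2√h = 2√h₀ − (0.00347/A) t.
√h = √2.46 − 0.00347·1670/(2·2.49) = 1.5684 − 1.1636 = 0.40480.
h = 0.40480² = 0.16387 m.

0.164 m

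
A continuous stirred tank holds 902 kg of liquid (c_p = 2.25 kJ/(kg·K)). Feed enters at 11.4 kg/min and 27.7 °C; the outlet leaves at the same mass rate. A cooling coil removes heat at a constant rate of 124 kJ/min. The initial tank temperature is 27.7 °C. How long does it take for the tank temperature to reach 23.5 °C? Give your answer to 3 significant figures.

161 min

M c_p dT/dt = ṁ c_p (T_in − T) − Q̇.
τ = M/ṁ = 79.123 min; T_ss = T_in − Q̇/(ṁ c_p) = 22.866 °C.
T(t) = T_ss + (T₀ − T_ss) e^(−t/τ). Set T = 23.5:
e^(−t/τ) = (23.5 − 22.866)/(27.7 − 22.866) = 0.13121
t = −79.123 · ln(0.13121) = 160.70 min.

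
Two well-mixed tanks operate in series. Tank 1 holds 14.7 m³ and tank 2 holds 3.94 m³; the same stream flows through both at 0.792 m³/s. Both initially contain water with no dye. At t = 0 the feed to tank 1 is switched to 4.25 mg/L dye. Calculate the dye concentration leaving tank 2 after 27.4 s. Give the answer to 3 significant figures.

Time constants: τᵢ = Vᵢ/Q for each well-mixed tank.
τ₁ = 14.7/0.792 = 18.561 s; τ₂ = 3.94/0.792 = 4.9747 s.
Tank 1: C₁ = C_in(1 − e^(−t/τ₁)). Tank 2 (τ₁ ≠ τ₂): C₂ = C_in[1 − (τ₁ e^(−t/τ₁) − τ₂ e^(−t/τ₂))/(τ₁ − τ₂)].
At t = 27.4: e^(−t/τ₁) = 0.22849, e^(−t/τ₂) = 0.0040549.
C₂ = 4.25·[1 − (18.561·0.22849 − 4.9747·0.0040549)/(13.586)] = 4.25·0.68932 = 2.9296 mg/L.

2.93 mg/L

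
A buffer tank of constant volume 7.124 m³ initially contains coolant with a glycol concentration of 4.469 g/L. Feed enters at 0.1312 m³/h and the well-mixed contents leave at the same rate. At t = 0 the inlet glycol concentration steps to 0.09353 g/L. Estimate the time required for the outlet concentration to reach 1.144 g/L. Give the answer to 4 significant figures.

77.47 h

Species balance on the tank: V dC/dt = Q(C_in − C), so τ = V/Q = 54.2988 h.
C(t) = C_in + (C₀ − C_in) e^(−t/τ). Set C = 1.144 and solve for t:
e^(−t/τ) = (C − C_in)/(C₀ − C_in) = (1.144 − 0.09353)/(4.469 − 0.09353) = 0.240082
t = −τ ln(…) = 54.2988 × 1.42678 = 77.4722 h.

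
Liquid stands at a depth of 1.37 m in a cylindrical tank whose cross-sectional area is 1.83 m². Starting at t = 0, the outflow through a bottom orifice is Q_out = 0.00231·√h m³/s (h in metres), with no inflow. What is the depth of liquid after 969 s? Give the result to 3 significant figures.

0.312 m

With no inflow, A dh/dt = −0.00231 √h.
∫ h^(−1/2) dh = −(0.00231/A) ∫ dt, giving 2√h = 2√h₀ − (0.00231/A) t.
√h = √1.37 − 0.00231·969/(2·1.83) = 1.1705 − 0.61158 = 0.55889.
h = 0.55889² = 0.31236 m.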